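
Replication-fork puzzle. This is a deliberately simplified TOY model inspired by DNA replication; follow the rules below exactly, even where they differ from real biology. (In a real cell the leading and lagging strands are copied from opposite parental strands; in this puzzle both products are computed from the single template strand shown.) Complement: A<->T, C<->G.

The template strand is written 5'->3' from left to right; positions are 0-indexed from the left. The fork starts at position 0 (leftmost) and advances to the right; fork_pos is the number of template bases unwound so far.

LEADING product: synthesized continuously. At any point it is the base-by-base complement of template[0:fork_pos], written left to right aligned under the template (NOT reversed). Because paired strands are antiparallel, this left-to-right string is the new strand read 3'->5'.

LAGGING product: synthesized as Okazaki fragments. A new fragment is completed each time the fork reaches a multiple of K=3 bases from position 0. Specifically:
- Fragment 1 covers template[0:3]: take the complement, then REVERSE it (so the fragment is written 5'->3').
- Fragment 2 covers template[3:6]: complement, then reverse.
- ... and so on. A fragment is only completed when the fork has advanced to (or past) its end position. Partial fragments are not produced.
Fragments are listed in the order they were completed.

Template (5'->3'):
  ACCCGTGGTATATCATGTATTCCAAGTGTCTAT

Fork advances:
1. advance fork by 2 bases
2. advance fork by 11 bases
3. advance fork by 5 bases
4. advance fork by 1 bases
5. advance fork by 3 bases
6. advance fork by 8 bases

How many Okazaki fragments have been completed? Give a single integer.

Answer: 10

Derivation:
Step 1: advance 2 -> fork_pos = 0 + 2 = 2. Next multiple of 3 is 3 (not reached); still 0 fragment(s).
Step 2: advance 11 -> fork_pos = 2 + 11 = 13. Reached multiple(s) of 3: 3, 6, 9, 12 -> fragments 1-4 completed (4 total).
Step 3: advance 5 -> fork_pos = 13 + 5 = 18. Reached multiple(s) of 3: 15, 18 -> fragments 5-6 completed (6 total).
Step 4: advance 1 -> fork_pos = 18 + 1 = 19. Next multiple of 3 is 21 (not reached); still 6 fragment(s).
Step 5: advance 3 -> fork_pos = 19 + 3 = 22. Reached multiple(s) of 3: 21 -> fragment 7 completed (7 total).
Step 6: advance 8 -> fork_pos = 22 + 8 = 30. Reached multiple(s) of 3: 24, 27, 30 -> fragments 8-10 completed (10 total).
Check: final fork_pos = 30; the multiples of 3 that are <= 30 are 3..30 -> 30 // 3 = 10 completed fragment(s).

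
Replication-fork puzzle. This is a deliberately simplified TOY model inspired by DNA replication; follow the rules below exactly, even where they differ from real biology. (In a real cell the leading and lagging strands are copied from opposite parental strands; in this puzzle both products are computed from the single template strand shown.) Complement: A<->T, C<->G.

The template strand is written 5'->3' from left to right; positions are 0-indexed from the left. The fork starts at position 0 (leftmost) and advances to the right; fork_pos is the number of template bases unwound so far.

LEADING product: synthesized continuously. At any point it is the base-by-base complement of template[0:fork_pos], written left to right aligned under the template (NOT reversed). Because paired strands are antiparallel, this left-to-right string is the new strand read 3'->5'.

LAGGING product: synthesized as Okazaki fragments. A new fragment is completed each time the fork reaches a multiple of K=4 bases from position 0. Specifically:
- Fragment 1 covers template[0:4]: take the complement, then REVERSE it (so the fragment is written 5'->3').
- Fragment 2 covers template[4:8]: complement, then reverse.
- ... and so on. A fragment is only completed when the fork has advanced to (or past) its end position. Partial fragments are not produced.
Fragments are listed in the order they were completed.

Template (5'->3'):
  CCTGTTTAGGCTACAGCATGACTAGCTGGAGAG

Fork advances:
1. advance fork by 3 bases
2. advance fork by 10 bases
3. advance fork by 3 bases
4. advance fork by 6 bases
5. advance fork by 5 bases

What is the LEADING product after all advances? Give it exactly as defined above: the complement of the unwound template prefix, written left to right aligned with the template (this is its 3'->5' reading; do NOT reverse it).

Answer: GGACAAATCCGATGTCGTACTGATCGA

Derivation:
Step 1: advance 3 -> fork_pos = 0 + 3 = 3.
Step 2: advance 10 -> fork_pos = 3 + 10 = 13.
Step 3: advance 3 -> fork_pos = 13 + 3 = 16.
Step 4: advance 6 -> fork_pos = 16 + 6 = 22.
Step 5: advance 5 -> fork_pos = 22 + 5 = 27.
Unwound prefix: template[0:27] = CCTGTTTAGGCTACAGCATGACTAGCT
Complement it base by base (A<->T, C<->G), keeping left-to-right order:
  [0:5] CCTGT -> GGACA
  [5:10] TTAGG -> AATCC
  [10:15] CTACA -> GATGT
  [15:20] GCATG -> CGTAC
  [20:25] ACTAG -> TGATC
  [25:27] CT -> GA
Concatenate: GGACAAATCCGATGTCGTACTGATCGA (length 27; written aligned with the template, i.e. 3'->5').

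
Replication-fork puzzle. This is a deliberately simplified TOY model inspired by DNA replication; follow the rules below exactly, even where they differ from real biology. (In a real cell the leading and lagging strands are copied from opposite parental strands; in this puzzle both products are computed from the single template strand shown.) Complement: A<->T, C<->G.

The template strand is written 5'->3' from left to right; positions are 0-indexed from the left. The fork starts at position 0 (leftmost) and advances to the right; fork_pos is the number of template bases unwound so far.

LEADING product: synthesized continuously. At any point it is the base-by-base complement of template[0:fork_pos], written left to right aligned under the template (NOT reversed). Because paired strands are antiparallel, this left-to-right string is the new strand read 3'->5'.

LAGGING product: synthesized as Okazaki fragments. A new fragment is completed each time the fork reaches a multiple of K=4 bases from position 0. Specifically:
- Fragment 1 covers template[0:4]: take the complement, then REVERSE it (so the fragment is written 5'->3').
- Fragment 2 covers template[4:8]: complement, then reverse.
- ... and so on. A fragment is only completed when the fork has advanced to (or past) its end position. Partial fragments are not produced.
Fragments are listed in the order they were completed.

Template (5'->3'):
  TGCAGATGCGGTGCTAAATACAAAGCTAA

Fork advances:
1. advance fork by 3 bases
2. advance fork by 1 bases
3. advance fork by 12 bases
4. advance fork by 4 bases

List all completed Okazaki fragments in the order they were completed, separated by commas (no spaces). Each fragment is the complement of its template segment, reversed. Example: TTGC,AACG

Answer: TGCA,CATC,ACCG,TAGC,TATT

Derivation:
Step 1: advance 3 -> fork_pos = 0 + 3 = 3. Next multiple of 4 is 4 (not reached); still 0 fragment(s).
Step 2: advance 1 -> fork_pos = 3 + 1 = 4. Reached multiple(s) of 4: 4 -> fragment 1 completed (1 total).
Step 3: advance 12 -> fork_pos = 4 + 12 = 16. Reached multiple(s) of 4: 8, 12, 16 -> fragments 2-4 completed (4 total).
Step 4: advance 4 -> fork_pos = 16 + 4 = 20. Reached multiple(s) of 4: 20 -> fragment 5 completed (5 total).
Final fork_pos = 20, so 5 fragment(s) are complete. Build each: template segment -> complement -> reverse.
Fragment 1: template[0:4] = TGCA -> complement ACGT -> reversed TGCA
Fragment 2: template[4:8] = GATG -> complement CTAC -> reversed CATC
Fragment 3: template[8:12] = CGGT -> complement GCCA -> reversed ACCG
Fragment 4: template[12:16] = GCTA -> complement CGAT -> reversed TAGC
Fragment 5: template[16:20] = AATA -> complement TTAT -> reversed TATT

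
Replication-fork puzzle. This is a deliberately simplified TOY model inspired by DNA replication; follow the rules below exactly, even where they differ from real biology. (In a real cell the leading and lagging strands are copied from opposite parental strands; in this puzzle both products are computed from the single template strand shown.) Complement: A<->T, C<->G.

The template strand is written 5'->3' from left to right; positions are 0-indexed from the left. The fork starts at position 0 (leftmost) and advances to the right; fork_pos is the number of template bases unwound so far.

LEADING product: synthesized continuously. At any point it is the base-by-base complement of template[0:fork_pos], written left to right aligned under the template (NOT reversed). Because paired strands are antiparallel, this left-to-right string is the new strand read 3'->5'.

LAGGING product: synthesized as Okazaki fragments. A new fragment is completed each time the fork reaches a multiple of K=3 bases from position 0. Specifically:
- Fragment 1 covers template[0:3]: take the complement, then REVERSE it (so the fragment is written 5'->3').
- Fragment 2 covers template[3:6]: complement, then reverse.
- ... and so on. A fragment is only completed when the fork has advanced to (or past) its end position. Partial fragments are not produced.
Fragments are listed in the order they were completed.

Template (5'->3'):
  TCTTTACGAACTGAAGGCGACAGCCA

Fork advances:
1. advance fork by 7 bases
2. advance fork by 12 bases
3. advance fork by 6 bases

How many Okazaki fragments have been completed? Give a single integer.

Answer: 8

Derivation:
Step 1: advance 7 -> fork_pos = 0 + 7 = 7. Reached multiple(s) of 3: 3, 6 -> fragments 1-2 completed (2 total).
Step 2: advance 12 -> fork_pos = 7 + 12 = 19. Reached multiple(s) of 3: 9, 12, 15, 18 -> fragments 3-6 completed (6 total).
Step 3: advance 6 -> fork_pos = 19 + 6 = 25. Reached multiple(s) of 3: 21, 24 -> fragments 7-8 completed (8 total).
Check: final fork_pos = 25; the multiples of 3 that are <= 25 are 3..24 -> 25 // 3 = 8 completed fragment(s).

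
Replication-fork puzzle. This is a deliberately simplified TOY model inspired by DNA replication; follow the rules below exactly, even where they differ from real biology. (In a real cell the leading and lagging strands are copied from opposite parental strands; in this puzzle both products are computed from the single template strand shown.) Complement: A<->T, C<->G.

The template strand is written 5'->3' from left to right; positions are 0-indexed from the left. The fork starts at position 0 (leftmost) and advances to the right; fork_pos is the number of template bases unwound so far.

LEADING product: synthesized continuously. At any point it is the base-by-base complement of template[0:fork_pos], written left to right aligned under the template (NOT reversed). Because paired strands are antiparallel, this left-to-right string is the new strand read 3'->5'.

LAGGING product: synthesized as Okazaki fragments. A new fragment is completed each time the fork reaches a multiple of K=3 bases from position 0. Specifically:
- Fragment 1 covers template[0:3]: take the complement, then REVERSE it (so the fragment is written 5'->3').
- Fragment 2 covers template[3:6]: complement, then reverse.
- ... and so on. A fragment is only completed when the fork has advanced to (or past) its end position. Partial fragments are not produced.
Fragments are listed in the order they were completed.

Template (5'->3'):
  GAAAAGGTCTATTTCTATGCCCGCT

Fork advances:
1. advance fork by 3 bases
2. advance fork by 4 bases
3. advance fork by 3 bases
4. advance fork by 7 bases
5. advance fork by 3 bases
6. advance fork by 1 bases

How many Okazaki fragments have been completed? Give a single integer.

Step 1: advance 3 -> fork_pos = 0 + 3 = 3. Reached multiple(s) of 3: 3 -> fragment 1 completed (1 total).
Step 2: advance 4 -> fork_pos = 3 + 4 = 7. Reached multiple(s) of 3: 6 -> fragment 2 completed (2 total).
Step 3: advance 3 -> fork_pos = 7 + 3 = 10. Reached multiple(s) of 3: 9 -> fragment 3 completed (3 total).
Step 4: advance 7 -> fork_pos = 10 + 7 = 17. Reached multiple(s) of 3: 12, 15 -> fragments 4-5 completed (5 total).
Step 5: advance 3 -> fork_pos = 17 + 3 = 20. Reached multiple(s) of 3: 18 -> fragment 6 completed (6 total).
Step 6: advance 1 -> fork_pos = 20 + 1 = 21. Reached multiple(s) of 3: 21 -> fragment 7 completed (7 total).
Check: final fork_pos = 21; the multiples of 3 that are <= 21 are 3..21 -> 21 // 3 = 7 completed fragment(s).

Answer: 7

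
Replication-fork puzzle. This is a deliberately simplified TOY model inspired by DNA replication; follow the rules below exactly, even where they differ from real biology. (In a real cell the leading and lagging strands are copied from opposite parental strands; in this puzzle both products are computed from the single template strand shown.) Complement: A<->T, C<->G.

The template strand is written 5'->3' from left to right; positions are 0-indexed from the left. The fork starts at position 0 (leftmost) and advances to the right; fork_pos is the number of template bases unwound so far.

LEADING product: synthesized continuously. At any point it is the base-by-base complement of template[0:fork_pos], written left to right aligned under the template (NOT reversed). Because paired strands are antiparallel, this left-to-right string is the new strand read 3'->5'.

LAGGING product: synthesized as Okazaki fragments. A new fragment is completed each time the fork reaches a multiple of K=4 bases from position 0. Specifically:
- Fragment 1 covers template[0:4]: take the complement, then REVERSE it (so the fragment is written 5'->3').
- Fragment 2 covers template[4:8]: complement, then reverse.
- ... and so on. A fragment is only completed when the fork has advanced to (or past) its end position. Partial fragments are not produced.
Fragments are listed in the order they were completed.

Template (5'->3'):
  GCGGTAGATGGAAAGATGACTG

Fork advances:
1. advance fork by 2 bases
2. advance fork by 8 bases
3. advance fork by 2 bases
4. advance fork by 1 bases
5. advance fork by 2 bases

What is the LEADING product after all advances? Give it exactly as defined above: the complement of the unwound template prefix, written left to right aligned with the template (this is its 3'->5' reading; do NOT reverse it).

Answer: CGCCATCTACCTTTC

Derivation:
Step 1: advance 2 -> fork_pos = 0 + 2 = 2.
Step 2: advance 8 -> fork_pos = 2 + 8 = 10.
Step 3: advance 2 -> fork_pos = 10 + 2 = 12.
Step 4: advance 1 -> fork_pos = 12 + 1 = 13.
Step 5: advance 2 -> fork_pos = 13 + 2 = 15.
Unwound prefix: template[0:15] = GCGGTAGATGGAAAG
Complement it base by base (A<->T, C<->G), keeping left-to-right order:
  [0:5] GCGGT -> CGCCA
  [5:10] AGATG -> TCTAC
  [10:15] GAAAG -> CTTTC
Concatenate: CGCCATCTACCTTTC (length 15; written aligned with the template, i.e. 3'->5').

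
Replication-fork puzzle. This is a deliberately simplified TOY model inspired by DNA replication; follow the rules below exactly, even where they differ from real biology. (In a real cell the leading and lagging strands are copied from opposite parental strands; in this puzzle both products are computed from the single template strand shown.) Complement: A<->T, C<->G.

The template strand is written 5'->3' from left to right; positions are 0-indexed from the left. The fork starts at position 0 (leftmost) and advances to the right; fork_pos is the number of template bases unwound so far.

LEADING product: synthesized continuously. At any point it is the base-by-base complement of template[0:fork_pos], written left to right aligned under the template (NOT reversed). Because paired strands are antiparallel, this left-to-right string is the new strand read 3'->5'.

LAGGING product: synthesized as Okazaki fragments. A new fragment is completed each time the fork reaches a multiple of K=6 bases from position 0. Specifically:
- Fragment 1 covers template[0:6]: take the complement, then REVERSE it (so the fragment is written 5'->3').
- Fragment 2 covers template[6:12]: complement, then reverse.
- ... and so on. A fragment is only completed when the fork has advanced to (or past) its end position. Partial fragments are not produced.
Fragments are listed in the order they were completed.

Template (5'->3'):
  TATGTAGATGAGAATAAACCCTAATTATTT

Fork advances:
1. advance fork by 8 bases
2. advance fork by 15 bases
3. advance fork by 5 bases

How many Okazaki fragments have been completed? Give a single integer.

Answer: 4

Derivation:
Step 1: advance 8 -> fork_pos = 0 + 8 = 8. Reached multiple(s) of 6: 6 -> fragment 1 completed (1 total).
Step 2: advance 15 -> fork_pos = 8 + 15 = 23. Reached multiple(s) of 6: 12, 18 -> fragments 2-3 completed (3 total).
Step 3: advance 5 -> fork_pos = 23 + 5 = 28. Reached multiple(s) of 6: 24 -> fragment 4 completed (4 total).
Check: final fork_pos = 28; the multiples of 6 that are <= 28 are 6..24 -> 28 // 6 = 4 completed fragment(s).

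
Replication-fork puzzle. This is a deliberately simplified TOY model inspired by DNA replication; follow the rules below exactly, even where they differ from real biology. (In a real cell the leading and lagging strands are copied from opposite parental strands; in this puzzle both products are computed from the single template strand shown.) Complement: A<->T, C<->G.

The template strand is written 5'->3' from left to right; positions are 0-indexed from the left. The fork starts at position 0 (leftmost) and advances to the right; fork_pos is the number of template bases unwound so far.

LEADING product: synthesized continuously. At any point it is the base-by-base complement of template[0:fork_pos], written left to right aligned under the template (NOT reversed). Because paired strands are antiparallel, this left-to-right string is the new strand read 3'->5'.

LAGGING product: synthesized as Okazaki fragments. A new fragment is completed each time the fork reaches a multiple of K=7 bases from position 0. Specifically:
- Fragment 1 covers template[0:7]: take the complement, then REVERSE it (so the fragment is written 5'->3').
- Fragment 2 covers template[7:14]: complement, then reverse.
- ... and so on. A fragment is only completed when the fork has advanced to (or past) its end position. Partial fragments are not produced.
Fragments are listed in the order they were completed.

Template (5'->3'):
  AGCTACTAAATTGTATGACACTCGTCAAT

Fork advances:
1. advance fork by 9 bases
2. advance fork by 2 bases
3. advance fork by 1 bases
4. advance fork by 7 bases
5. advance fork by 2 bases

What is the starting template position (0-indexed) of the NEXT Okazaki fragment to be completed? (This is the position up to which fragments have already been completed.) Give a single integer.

Step 1: advance 9 -> fork_pos = 0 + 9 = 9. Reached multiple(s) of 7: 7 -> fragment 1 completed (1 total).
Step 2: advance 2 -> fork_pos = 9 + 2 = 11. Next multiple of 7 is 14 (not reached); still 1 fragment(s).
Step 3: advance 1 -> fork_pos = 11 + 1 = 12. Next multiple of 7 is 14 (not reached); still 1 fragment(s).
Step 4: advance 7 -> fork_pos = 12 + 7 = 19. Reached multiple(s) of 7: 14 -> fragment 2 completed (2 total).
Step 5: advance 2 -> fork_pos = 19 + 2 = 21. Reached multiple(s) of 7: 21 -> fragment 3 completed (3 total).
3 fragment(s) completed, covering template[0:21] (3 x 7 = 21). The next fragment, fragment 4, covers template[21:28], so it starts at position 21.

Answer: 21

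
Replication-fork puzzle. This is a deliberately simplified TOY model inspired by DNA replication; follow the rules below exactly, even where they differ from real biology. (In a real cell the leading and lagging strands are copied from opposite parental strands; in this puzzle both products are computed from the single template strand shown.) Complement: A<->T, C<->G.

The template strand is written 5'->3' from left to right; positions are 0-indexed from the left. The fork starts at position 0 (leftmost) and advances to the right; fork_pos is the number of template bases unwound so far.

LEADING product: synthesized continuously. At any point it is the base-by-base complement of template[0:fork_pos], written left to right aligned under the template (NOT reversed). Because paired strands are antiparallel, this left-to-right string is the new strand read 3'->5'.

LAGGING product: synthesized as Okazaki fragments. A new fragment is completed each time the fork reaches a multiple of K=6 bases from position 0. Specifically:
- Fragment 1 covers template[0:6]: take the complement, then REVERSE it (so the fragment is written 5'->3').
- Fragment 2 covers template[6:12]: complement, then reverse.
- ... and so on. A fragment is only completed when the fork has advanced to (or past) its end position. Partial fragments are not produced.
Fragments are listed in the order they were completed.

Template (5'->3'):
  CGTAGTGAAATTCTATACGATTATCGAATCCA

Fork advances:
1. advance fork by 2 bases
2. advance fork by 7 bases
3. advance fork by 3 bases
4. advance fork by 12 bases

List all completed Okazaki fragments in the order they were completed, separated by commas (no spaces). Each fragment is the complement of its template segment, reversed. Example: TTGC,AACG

Answer: ACTACG,AATTTC,GTATAG,ATAATC

Derivation:
Step 1: advance 2 -> fork_pos = 0 + 2 = 2. Next multiple of 6 is 6 (not reached); still 0 fragment(s).
Step 2: advance 7 -> fork_pos = 2 + 7 = 9. Reached multiple(s) of 6: 6 -> fragment 1 completed (1 total).
Step 3: advance 3 -> fork_pos = 9 + 3 = 12. Reached multiple(s) of 6: 12 -> fragment 2 completed (2 total).
Step 4: advance 12 -> fork_pos = 12 + 12 = 24. Reached multiple(s) of 6: 18, 24 -> fragments 3-4 completed (4 total).
Final fork_pos = 24, so 4 fragment(s) are complete. Build each: template segment -> complement -> reverse.
Fragment 1: template[0:6] = CGTAGT -> complement GCATCA -> reversed ACTACG
Fragment 2: template[6:12] = GAAATT -> complement CTTTAA -> reversed AATTTC
Fragment 3: template[12:18] = CTATAC -> complement GATATG -> reversed GTATAG
Fragment 4: template[18:24] = GATTAT -> complement CTAATA -> reversed ATAATC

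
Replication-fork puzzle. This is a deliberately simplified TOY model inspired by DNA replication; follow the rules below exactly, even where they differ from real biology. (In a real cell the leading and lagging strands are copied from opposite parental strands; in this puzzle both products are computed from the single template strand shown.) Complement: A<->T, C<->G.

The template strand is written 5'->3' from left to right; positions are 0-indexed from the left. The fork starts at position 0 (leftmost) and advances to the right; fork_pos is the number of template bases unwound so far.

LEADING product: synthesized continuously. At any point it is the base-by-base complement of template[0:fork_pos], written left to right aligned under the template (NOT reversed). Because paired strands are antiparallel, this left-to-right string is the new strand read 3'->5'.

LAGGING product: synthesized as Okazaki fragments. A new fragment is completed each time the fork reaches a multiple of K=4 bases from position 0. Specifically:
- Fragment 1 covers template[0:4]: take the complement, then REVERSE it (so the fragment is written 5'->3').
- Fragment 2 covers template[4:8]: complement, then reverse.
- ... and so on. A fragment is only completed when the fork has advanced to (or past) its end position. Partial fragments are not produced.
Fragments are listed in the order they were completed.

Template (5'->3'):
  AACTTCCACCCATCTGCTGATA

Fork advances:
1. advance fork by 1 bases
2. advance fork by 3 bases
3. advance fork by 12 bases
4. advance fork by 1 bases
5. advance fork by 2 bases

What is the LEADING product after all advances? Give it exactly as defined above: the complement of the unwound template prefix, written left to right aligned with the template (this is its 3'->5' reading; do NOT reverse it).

Answer: TTGAAGGTGGGTAGACGAC

Derivation:
Step 1: advance 1 -> fork_pos = 0 + 1 = 1.
Step 2: advance 3 -> fork_pos = 1 + 3 = 4.
Step 3: advance 12 -> fork_pos = 4 + 12 = 16.
Step 4: advance 1 -> fork_pos = 16 + 1 = 17.
Step 5: advance 2 -> fork_pos = 17 + 2 = 19.
Unwound prefix: template[0:19] = AACTTCCACCCATCTGCTG
Complement it base by base (A<->T, C<->G), keeping left-to-right order:
  [0:5] AACTT -> TTGAA
  [5:10] CCACC -> GGTGG
  [10:15] CATCT -> GTAGA
  [15:19] GCTG -> CGAC
Concatenate: TTGAAGGTGGGTAGACGAC (length 19; written aligned with the template, i.e. 3'->5').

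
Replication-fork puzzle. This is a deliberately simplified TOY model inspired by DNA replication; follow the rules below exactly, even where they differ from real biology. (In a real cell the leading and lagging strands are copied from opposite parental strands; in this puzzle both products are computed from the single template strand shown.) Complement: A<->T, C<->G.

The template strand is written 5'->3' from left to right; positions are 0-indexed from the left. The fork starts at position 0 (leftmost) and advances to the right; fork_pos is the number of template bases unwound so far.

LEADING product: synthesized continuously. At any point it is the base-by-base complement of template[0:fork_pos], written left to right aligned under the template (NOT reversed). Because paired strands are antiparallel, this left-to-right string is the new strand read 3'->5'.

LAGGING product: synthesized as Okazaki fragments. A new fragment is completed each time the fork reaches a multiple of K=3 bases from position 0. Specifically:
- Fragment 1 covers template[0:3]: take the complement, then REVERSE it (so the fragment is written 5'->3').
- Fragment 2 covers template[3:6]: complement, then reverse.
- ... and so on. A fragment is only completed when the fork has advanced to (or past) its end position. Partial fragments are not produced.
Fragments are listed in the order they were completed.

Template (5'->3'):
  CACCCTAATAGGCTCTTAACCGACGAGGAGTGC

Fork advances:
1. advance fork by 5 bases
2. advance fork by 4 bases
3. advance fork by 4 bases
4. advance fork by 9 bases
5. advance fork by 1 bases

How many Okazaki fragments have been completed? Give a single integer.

Step 1: advance 5 -> fork_pos = 0 + 5 = 5. Reached multiple(s) of 3: 3 -> fragment 1 completed (1 total).
Step 2: advance 4 -> fork_pos = 5 + 4 = 9. Reached multiple(s) of 3: 6, 9 -> fragments 2-3 completed (3 total).
Step 3: advance 4 -> fork_pos = 9 + 4 = 13. Reached multiple(s) of 3: 12 -> fragment 4 completed (4 total).
Step 4: advance 9 -> fork_pos = 13 + 9 = 22. Reached multiple(s) of 3: 15, 18, 21 -> fragments 5-7 completed (7 total).
Step 5: advance 1 -> fork_pos = 22 + 1 = 23. Next multiple of 3 is 24 (not reached); still 7 fragment(s).
Check: final fork_pos = 23; the multiples of 3 that are <= 23 are 3..21 -> 23 // 3 = 7 completed fragment(s).

Answer: 7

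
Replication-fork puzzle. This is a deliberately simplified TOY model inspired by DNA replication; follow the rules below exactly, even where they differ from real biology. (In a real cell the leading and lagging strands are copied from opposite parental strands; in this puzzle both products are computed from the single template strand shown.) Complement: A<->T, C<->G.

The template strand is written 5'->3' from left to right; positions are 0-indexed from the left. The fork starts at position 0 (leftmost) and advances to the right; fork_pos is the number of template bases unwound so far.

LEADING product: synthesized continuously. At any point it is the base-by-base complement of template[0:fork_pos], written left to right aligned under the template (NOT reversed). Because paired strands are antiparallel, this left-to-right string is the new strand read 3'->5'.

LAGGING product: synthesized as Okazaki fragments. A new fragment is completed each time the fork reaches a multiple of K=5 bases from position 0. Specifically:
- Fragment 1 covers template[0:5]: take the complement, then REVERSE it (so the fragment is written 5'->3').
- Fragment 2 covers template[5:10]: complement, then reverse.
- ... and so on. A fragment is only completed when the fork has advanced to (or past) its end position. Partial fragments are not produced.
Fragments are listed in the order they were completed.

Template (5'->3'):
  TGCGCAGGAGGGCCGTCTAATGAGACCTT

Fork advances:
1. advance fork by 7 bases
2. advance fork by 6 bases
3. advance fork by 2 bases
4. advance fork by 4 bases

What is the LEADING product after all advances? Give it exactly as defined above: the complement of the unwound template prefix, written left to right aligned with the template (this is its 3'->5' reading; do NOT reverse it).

Step 1: advance 7 -> fork_pos = 0 + 7 = 7.
Step 2: advance 6 -> fork_pos = 7 + 6 = 13.
Step 3: advance 2 -> fork_pos = 13 + 2 = 15.
Step 4: advance 4 -> fork_pos = 15 + 4 = 19.
Unwound prefix: template[0:19] = TGCGCAGGAGGGCCGTCTA
Complement it base by base (A<->T, C<->G), keeping left-to-right order:
  [0:5] TGCGC -> ACGCG
  [5:10] AGGAG -> TCCTC
  [10:15] GGCCG -> CCGGC
  [15:19] TCTA -> AGAT
Concatenate: ACGCGTCCTCCCGGCAGAT (length 19; written aligned with the template, i.e. 3'->5').

Answer: ACGCGTCCTCCCGGCAGAT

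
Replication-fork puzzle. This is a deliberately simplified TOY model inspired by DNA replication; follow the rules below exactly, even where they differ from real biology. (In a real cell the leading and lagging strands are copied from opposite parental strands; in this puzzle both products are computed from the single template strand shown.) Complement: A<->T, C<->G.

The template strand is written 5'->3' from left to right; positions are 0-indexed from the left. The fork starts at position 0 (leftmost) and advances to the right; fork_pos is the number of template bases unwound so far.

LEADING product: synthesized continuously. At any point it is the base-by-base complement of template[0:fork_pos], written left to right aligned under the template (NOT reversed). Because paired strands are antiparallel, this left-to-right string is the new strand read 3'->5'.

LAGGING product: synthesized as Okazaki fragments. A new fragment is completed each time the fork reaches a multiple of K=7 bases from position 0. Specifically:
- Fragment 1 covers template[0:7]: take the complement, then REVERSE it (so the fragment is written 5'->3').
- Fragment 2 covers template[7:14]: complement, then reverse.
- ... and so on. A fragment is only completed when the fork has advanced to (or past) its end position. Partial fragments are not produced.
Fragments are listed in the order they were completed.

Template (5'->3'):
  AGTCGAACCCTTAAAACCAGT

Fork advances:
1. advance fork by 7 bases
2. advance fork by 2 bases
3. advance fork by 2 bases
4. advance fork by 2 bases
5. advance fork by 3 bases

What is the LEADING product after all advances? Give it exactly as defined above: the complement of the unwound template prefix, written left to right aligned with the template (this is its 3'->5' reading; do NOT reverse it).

Step 1: advance 7 -> fork_pos = 0 + 7 = 7.
Step 2: advance 2 -> fork_pos = 7 + 2 = 9.
Step 3: advance 2 -> fork_pos = 9 + 2 = 11.
Step 4: advance 2 -> fork_pos = 11 + 2 = 13.
Step 5: advance 3 -> fork_pos = 13 + 3 = 16.
Unwound prefix: template[0:16] = AGTCGAACCCTTAAAA
Complement it base by base (A<->T, C<->G), keeping left-to-right order:
  [0:5] AGTCG -> TCAGC
  [5:10] AACCC -> TTGGG
  [10:15] TTAAA -> AATTT
  [15:16] A -> T
Concatenate: TCAGCTTGGGAATTTT (length 16; written aligned with the template, i.e. 3'->5').

Answer: TCAGCTTGGGAATTTT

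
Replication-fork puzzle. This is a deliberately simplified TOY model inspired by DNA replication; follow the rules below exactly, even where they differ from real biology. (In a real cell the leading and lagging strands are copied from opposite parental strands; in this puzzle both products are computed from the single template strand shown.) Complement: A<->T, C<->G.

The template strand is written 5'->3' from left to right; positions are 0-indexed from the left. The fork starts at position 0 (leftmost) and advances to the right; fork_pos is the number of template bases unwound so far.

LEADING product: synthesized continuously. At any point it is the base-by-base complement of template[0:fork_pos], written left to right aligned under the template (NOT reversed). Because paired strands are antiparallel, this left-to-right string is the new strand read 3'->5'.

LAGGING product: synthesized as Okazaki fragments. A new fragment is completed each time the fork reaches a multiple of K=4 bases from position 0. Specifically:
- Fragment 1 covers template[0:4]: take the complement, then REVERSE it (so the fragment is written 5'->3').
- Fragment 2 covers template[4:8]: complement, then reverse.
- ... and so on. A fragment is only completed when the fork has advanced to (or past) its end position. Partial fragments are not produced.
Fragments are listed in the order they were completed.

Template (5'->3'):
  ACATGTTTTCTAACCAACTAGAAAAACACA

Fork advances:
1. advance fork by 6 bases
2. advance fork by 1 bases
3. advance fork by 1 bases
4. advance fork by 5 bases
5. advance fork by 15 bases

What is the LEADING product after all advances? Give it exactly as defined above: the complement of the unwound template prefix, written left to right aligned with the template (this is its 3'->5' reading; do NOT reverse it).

Answer: TGTACAAAAGATTGGTTGATCTTTTTGT

Derivation:
Step 1: advance 6 -> fork_pos = 0 + 6 = 6.
Step 2: advance 1 -> fork_pos = 6 + 1 = 7.
Step 3: advance 1 -> fork_pos = 7 + 1 = 8.
Step 4: advance 5 -> fork_pos = 8 + 5 = 13.
Step 5: advance 15 -> fork_pos = 13 + 15 = 28.
Unwound prefix: template[0:28] = ACATGTTTTCTAACCAACTAGAAAAACA
Complement it base by base (A<->T, C<->G), keeping left-to-right order:
  [0:5] ACATG -> TGTAC
  [5:10] TTTTC -> AAAAG
  [10:15] TAACC -> ATTGG
  [15:20] AACTA -> TTGAT
  [20:25] GAAAA -> CTTTT
  [25:28] ACA -> TGT
Concatenate: TGTACAAAAGATTGGTTGATCTTTTTGT (length 28; written aligned with the template, i.e. 3'->5').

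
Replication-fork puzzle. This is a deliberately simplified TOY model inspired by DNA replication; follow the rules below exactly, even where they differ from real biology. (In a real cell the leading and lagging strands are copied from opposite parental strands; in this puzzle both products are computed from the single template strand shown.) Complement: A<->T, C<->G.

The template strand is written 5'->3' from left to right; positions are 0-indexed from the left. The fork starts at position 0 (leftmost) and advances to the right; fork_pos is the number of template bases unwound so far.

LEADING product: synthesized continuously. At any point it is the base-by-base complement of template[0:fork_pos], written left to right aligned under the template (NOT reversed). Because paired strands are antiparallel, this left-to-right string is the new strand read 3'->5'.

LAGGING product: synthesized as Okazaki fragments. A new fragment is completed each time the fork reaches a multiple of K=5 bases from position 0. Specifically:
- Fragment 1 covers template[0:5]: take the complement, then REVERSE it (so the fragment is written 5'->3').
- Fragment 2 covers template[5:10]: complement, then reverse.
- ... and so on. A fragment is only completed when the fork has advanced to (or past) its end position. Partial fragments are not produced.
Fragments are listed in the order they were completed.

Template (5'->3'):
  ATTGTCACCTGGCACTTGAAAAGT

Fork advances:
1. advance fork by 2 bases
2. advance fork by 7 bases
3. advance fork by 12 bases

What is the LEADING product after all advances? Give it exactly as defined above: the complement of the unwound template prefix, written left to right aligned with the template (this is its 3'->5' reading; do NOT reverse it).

Answer: TAACAGTGGACCGTGAACTTT

Derivation:
Step 1: advance 2 -> fork_pos = 0 + 2 = 2.
Step 2: advance 7 -> fork_pos = 2 + 7 = 9.
Step 3: advance 12 -> fork_pos = 9 + 12 = 21.
Unwound prefix: template[0:21] = ATTGTCACCTGGCACTTGAAA
Complement it base by base (A<->T, C<->G), keeping left-to-right order:
  [0:5] ATTGT -> TAACA
  [5:10] CACCT -> GTGGA
  [10:15] GGCAC -> CCGTG
  [15:20] TTGAA -> AACTT
  [20:21] A -> T
Concatenate: TAACAGTGGACCGTGAACTTT (length 21; written aligned with the template, i.e. 3'->5').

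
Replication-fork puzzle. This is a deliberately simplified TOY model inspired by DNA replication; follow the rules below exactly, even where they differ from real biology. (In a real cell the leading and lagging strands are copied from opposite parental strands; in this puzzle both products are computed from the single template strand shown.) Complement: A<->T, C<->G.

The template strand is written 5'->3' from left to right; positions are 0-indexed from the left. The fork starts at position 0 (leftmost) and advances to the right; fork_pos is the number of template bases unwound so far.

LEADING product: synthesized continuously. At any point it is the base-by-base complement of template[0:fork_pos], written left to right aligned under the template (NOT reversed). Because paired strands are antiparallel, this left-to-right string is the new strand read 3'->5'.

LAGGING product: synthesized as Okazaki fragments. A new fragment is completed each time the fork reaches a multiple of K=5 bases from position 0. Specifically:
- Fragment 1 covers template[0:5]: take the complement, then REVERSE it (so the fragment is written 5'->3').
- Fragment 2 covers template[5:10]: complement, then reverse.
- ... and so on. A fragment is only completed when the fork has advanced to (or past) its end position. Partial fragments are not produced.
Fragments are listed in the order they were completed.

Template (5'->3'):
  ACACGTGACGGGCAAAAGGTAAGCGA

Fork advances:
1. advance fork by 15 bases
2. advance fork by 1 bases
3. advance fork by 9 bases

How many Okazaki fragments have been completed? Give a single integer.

Step 1: advance 15 -> fork_pos = 0 + 15 = 15. Reached multiple(s) of 5: 5, 10, 15 -> fragments 1-3 completed (3 total).
Step 2: advance 1 -> fork_pos = 15 + 1 = 16. Next multiple of 5 is 20 (not reached); still 3 fragment(s).
Step 3: advance 9 -> fork_pos = 16 + 9 = 25. Reached multiple(s) of 5: 20, 25 -> fragments 4-5 completed (5 total).
Check: final fork_pos = 25; the multiples of 5 that are <= 25 are 5..25 -> 25 // 5 = 5 completed fragment(s).

Answer: 5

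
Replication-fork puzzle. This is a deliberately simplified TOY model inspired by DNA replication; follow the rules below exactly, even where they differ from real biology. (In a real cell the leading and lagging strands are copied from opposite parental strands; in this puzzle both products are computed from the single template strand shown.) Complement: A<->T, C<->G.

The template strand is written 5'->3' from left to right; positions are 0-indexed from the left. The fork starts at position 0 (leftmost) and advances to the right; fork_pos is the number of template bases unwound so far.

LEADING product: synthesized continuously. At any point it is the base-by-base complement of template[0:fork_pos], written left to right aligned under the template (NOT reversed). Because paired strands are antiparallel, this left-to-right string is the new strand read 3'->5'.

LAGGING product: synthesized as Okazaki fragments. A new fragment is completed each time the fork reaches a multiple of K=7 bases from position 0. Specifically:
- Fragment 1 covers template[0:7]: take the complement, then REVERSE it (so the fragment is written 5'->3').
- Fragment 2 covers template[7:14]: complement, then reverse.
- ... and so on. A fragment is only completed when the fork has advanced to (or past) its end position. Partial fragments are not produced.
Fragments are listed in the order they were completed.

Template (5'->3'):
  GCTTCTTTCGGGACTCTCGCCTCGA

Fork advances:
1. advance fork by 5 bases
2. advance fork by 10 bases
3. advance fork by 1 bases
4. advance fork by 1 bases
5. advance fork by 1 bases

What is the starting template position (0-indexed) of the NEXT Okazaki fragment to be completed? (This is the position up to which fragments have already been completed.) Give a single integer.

Answer: 14

Derivation:
Step 1: advance 5 -> fork_pos = 0 + 5 = 5. Next multiple of 7 is 7 (not reached); still 0 fragment(s).
Step 2: advance 10 -> fork_pos = 5 + 10 = 15. Reached multiple(s) of 7: 7, 14 -> fragments 1-2 completed (2 total).
Step 3: advance 1 -> fork_pos = 15 + 1 = 16. Next multiple of 7 is 21 (not reached); still 2 fragment(s).
Step 4: advance 1 -> fork_pos = 16 + 1 = 17. Next multiple of 7 is 21 (not reached); still 2 fragment(s).
Step 5: advance 1 -> fork_pos = 17 + 1 = 18. Next multiple of 7 is 21 (not reached); still 2 fragment(s).
2 fragment(s) completed, covering template[0:14] (2 x 7 = 14). The next fragment, fragment 3, covers template[14:21], so it starts at position 14.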